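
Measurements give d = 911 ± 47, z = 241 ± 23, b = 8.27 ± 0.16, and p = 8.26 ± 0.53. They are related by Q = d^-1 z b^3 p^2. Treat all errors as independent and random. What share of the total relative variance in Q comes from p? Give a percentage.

52.1%

(δQ/Q)² = (-1·δd/d)² + (1·δz/z)² + (3·δb/b)² + (2·δp/p)²
  d term: (-1×0.0516)² = 0.00266
  z term: (1×0.0954)² = 0.00911
  b term: (3×0.0193)² = 0.00337
  p term: (2×0.0642)² = 0.0165
Total = 0.0316. Share from p = 0.0165/0.0316 = 0.521.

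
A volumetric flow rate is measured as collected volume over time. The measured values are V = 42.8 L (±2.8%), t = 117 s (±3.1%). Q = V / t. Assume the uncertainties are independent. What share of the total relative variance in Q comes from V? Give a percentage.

44.9%

(δQ/Q)² = (1·δV/V)² + (-1·δt/t)²
  V term: (1×0.0280)² = 0.000784
  t term: (-1×0.0310)² = 0.000961
Total = 0.00174. Share from V = 0.000784/0.00174 = 0.449.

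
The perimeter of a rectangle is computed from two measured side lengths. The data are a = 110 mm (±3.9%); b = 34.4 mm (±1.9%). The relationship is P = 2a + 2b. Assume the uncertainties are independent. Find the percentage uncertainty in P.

P is a linear combination, so absolute uncertainties add in quadrature:
  (2·δa)² = 73.6;  (2·δb)² = 1.71
δP = √(75.3) = 8.68 mm
P = 289 mm, so δP/P = 8.68/289 = 0.0301.

3.01%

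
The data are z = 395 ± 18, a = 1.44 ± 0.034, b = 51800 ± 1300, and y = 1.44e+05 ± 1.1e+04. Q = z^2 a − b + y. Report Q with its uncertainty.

(3.17 ± 0.239) × 10^5

Let p = z^2·a = 2.25e+05. δp/p = √((2·δz/z)² + (1·δa/a)²) = √(0.00831 + 0.000557) = 0.0941, so δp = 21200.
Q = p − b + y: δQ = √(δp² + δb² + δy²) = √(4.47e+08 + 1.69e+06 + 1.21e+08) = 23900
Q = 3.17e+05.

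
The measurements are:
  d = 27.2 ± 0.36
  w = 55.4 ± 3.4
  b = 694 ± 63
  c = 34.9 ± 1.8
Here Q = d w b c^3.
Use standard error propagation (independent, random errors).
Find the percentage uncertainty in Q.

Each factor contributes (exponent × relative error)² to (δQ/Q)²:
  (1·δd/d)² = (1×0.0132)² = 0.000175;  (1·δw/w)² = (1×0.0614)² = 0.00377;  (1·δb/b)² = (1×0.0908)² = 0.00824;  (3·δc/c)² = (3×0.0516)² = 0.0239
δQ/Q = √(0.0361) = 0.190

19.0%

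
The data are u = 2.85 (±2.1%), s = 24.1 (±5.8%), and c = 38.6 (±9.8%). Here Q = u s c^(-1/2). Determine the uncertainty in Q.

0.871

Q is a product of powers, so relative uncertainties combine in quadrature:
  (1·δu/u)² = (1×0.0210)² = 0.000441;  (1·δs/s)² = (1×0.0580)² = 0.00336;  (−½·δc/c)² = (-0.5×0.0980)² = 0.00240
δQ/Q = √(0.00621) = 0.0788
Q = 11.1, so δQ = 0.0788 × 11.1 = 0.871.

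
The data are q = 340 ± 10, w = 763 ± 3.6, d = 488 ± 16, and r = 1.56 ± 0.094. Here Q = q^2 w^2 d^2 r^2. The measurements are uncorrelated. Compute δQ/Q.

Relative error in a monomial: (δQ/Q)² = Σ (nᵢ · δxᵢ/xᵢ)².
  (2·δq/q)² = (2×0.0294)² = 0.00346;  (2·δw/w)² = (2×0.00472)² = 8.9e-05;  (2·δd/d)² = (2×0.0328)² = 0.00430;  (2·δr/r)² = (2×0.0603)² = 0.0145
δQ/Q = √(0.0224) = 0.150

0.150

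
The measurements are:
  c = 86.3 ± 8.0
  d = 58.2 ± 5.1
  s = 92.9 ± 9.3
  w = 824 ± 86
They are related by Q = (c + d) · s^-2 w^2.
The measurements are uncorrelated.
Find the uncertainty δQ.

3370

Let u = c + d = 144. δu = √(δc² + δd²) = √(64.0 + 26.0) = 9.49, so δu/u = 0.0657.
Q is then a monomial in u, s, w:
δQ/Q = √((δu/u)² + (-2·δs/s)² + (2·δw/w)²) = √(0.00431 + 0.0401 + 0.0436) = 0.297
Q = 11400, so δQ = 0.297 × 11400 = 3370.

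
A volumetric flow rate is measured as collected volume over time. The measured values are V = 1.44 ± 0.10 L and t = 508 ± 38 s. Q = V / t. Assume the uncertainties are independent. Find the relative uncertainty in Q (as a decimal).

Relative error in a monomial: (δQ/Q)² = Σ (nᵢ · δxᵢ/xᵢ)².
  (1·δV/V)² = (1×0.0694)² = 0.00482;  (-1·δt/t)² = (-1×0.0748)² = 0.00560
δQ/Q = √(0.0104) = 0.102

0.102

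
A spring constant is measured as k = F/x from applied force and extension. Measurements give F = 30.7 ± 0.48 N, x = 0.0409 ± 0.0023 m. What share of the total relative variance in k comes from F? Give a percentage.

7.18%

(δk/k)² = (1·δF/F)² + (-1·δx/x)²
  F term: (1×0.0156)² = 0.000244
  x term: (-1×0.0562)² = 0.00316
Total = 0.00341. Share from F = 0.000244/0.00341 = 0.0718.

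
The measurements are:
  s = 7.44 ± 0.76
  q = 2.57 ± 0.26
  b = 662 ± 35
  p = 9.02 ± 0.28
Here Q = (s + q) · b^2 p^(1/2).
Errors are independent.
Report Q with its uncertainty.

Let u = s + q = 10.0. δu = √(δs² + δq²) = √(0.578 + 0.0676) = 0.803, so δu/u = 0.0802.
Q is then a monomial in u, b, p:
δQ/Q = √((δu/u)² + (2·δb/b)² + (½·δp/p)²) = √(0.00644 + 0.0112 + 0.000241) = 0.134
Q = 1.32e+07, so δQ = 0.134 × 1.32e+07 = 1.76e+06.

(1.32 ± 0.176) × 10^7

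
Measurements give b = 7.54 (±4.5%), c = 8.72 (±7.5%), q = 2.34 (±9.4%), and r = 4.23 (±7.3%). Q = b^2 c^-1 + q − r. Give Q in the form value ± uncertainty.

Let p = b^2·c^-1 = 6.52. δp/p = √((2·δb/b)² + (-1·δc/c)²) = √(0.00810 + 0.00562) = 0.117, so δp = 0.764.
Q = p + q − r: δQ = √(δp² + δq² + δr²) = √(0.583 + 0.0484 + 0.0954) = 0.853
Q = 4.63.

4.63 ± 0.853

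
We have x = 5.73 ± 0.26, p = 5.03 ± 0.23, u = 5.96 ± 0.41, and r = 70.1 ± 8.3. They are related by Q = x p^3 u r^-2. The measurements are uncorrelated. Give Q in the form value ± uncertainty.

For a monomial Q ∝ x, p^3, u, r^-2, fractional errors add in quadrature:
  (1·δx/x)² = (1×0.0454)² = 0.00206;  (3·δp/p)² = (3×0.0457)² = 0.0188;  (1·δu/u)² = (1×0.0688)² = 0.00473;  (-2·δr/r)² = (-2×0.118)² = 0.0561
δQ/Q = √(0.0817) = 0.286
Q = 0.884, so δQ = 0.286 × 0.884 = 0.253.

0.884 ± 0.253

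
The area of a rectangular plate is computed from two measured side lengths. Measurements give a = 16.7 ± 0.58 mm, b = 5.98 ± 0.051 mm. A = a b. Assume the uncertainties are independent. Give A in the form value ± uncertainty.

99.9 ± 3.57 mm^2

Since A is a product/quotient, work with relative uncertainties:
  (1·δa/a)² = (1×0.0347)² = 0.00121;  (1·δb/b)² = (1×0.00853)² = 7.27e-05
δA/A = √(0.00128) = 0.0358
A = 99.9 mm^2, so δA = 0.0358 × 99.9 = 3.57 mm^2.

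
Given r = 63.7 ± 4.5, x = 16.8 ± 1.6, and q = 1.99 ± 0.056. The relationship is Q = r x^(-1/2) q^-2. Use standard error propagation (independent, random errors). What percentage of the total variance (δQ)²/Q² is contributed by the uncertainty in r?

(δQ/Q)² = (1·δr/r)² + (−½·δx/x)² + (-2·δq/q)²
  r term: (1×0.0706)² = 0.00499
  x term: (-0.5×0.0952)² = 0.00227
  q term: (-2×0.0281)² = 0.00317
Total = 0.0104. Share from r = 0.00499/0.0104 = 0.479.

47.9%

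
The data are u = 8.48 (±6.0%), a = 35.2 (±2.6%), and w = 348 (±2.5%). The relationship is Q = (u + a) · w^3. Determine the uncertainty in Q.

Let h = u + a = 43.7. δh = √(δu² + δa²) = √(0.259 + 0.838) = 1.05, so δh/h = 0.0240.
Q is then a monomial in h, w:
δQ/Q = √((δh/h)² + (3·δw/w)²) = √(0.000575 + 0.00563) = 0.0787
Q = 1.84e+09, so δQ = 0.0787 × 1.84e+09 = 1.45e+08.

1.45e+08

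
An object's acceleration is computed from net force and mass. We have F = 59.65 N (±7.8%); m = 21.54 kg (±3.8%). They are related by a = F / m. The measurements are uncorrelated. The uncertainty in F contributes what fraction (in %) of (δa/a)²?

(δa/a)² = (1·δF/F)² + (-1·δm/m)²
  F term: (1×0.0780)² = 0.00608
  m term: (-1×0.0380)² = 0.00144
Total = 0.00753. Share from F = 0.00608/0.00753 = 0.808.

80.8%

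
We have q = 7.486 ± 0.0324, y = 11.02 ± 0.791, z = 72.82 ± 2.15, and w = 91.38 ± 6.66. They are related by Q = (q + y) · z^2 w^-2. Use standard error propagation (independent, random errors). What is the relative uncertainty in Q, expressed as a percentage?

16.3%

Let u = q + y = 18.51. δu = √(δq² + δy²) = √(0.00105 + 0.626) = 0.792, so δu/u = 0.0428.
Q is then a monomial in u, z, w:
δQ/Q = √((δu/u)² + (2·δz/z)² + (-2·δw/w)²) = √(0.00183 + 0.00349 + 0.0212) = 0.163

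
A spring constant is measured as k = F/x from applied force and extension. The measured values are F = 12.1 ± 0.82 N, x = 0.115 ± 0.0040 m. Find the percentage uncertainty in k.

7.62%

Since k is a product/quotient, work with relative uncertainties:
  (1·δF/F)² = (1×0.0678)² = 0.00459;  (-1·δx/x)² = (-1×0.0348)² = 0.00121
δk/k = √(0.00580) = 0.0762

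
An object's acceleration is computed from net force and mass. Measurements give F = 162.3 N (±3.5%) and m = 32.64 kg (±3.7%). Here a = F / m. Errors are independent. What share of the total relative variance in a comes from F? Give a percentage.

(δa/a)² = (1·δF/F)² + (-1·δm/m)²
  F term: (1×0.0350)² = 0.00123
  m term: (-1×0.0370)² = 0.00137
Total = 0.00259. Share from F = 0.00123/0.00259 = 0.472.

47.2%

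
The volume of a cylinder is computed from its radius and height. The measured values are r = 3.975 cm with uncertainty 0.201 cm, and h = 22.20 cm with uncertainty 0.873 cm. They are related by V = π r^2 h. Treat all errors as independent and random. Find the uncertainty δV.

For a monomial V ∝ r^2, h, fractional errors add in quadrature:
  (2·δr/r)² = (2×0.0506)² = 0.0102;  (1·δh/h)² = (1×0.0393)² = 0.00155
δV/V = √(0.0118) = 0.109
V = 1102 cm^3, so δV = 0.109 × 1102 = 120 cm^3.

120 cm^3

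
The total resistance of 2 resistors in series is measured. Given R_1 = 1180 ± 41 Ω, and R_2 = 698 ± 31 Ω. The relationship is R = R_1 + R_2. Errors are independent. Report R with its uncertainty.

For a sum/difference, combine absolute errors in quadrature:
  (δR_1)² = 1680;  (δR_2)² = 961
δR = √(2640) = 51.4 Ω
R = 1880 Ω.

1880 ± 51.4 Ω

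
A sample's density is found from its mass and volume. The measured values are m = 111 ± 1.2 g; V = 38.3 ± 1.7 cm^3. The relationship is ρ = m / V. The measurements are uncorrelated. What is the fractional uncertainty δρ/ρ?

0.0457

For a monomial ρ ∝ m, V^-1, fractional errors add in quadrature:
  (1·δm/m)² = (1×0.0108)² = 0.000117;  (-1·δV/V)² = (-1×0.0444)² = 0.00197
δρ/ρ = √(0.00209) = 0.0457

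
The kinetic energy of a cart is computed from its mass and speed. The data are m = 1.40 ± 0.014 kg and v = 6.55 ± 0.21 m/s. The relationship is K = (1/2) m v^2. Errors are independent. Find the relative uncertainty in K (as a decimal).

K is a product of powers, so relative uncertainties combine in quadrature:
  (1·δm/m)² = (1×0.0100)² = 0.000100;  (2·δv/v)² = (2×0.0321)² = 0.00411
δK/K = √(0.00421) = 0.0649

0.0649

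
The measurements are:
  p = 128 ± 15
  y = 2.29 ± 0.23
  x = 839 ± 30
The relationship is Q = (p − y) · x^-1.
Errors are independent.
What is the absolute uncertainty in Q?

Let u = p − y = 126. δu = √(δp² + δy²) = √(225 + 0.0529) = 15.0, so δu/u = 0.119.
Q is then a monomial in u, x:
δQ/Q = √((δu/u)² + (-1·δx/x)²) = √(0.0142 + 0.00128) = 0.125
Q = 0.150, so δQ = 0.125 × 0.150 = 0.0187.

0.0187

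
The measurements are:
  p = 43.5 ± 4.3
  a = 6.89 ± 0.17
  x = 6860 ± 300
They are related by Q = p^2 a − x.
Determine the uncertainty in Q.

2610

Let w = p^2·a = 13000. δw/w = √((2·δp/p)² + (1·δa/a)²) = √(0.0391 + 0.000609) = 0.199, so δw = 2600.
Q = w − x: δQ = √(δw² + δx²) = √(6.75e+06 + 90000) = 2610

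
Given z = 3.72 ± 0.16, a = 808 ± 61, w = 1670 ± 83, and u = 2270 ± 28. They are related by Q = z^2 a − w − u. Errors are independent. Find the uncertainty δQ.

Let p = z^2·a = 11200. δp/p = √((2·δz/z)² + (1·δa/a)²) = √(0.00740 + 0.00570) = 0.114, so δp = 1280.
Q = p − w − u: δQ = √(δp² + δw² + δu²) = √(1.64e+06 + 6890 + 784) = 1280

1280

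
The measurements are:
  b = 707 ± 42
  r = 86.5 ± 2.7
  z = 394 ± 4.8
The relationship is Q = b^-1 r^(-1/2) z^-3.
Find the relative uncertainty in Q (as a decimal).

For a monomial Q ∝ b^-1, r^(-1/2), z^-3, fractional errors add in quadrature:
  (-1·δb/b)² = (-1×0.0594)² = 0.00353;  (−½·δr/r)² = (-0.5×0.0312)² = 0.000244;  (-3·δz/z)² = (-3×0.0122)² = 0.00134
δQ/Q = √(0.00511) = 0.0715

0.0715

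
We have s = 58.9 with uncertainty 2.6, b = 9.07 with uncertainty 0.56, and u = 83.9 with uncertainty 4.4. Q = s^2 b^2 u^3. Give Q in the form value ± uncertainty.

Q is a product of powers, so relative uncertainties combine in quadrature:
  (2·δs/s)² = (2×0.0441)² = 0.00779;  (2·δb/b)² = (2×0.0617)² = 0.0152;  (3·δu/u)² = (3×0.0524)² = 0.0248
δQ/Q = √(0.0478) = 0.219
Q = 1.69e+11, so δQ = 0.219 × 1.69e+11 = 3.68e+10.

(1.69 ± 0.368) × 10^11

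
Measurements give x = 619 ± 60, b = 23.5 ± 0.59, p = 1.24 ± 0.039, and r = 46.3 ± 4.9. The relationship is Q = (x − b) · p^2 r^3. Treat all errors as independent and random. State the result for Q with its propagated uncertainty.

Let u = x − b = 596. δu = √(δx² + δb²) = √(3600 + 0.348) = 60.0, so δu/u = 0.101.
Q is then a monomial in u, p, r:
δQ/Q = √((δu/u)² + (2·δp/p)² + (3·δr/r)²) = √(0.0102 + 0.00396 + 0.101) = 0.339
Q = 9.09e+07, so δQ = 0.339 × 9.09e+07 = 3.08e+07.

(9.09 ± 3.08) × 10^7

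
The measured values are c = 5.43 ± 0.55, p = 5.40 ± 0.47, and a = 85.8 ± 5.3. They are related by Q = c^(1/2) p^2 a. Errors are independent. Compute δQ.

1120

Products/powers → add relative errors in quadrature, weighted by exponent:
  (½·δc/c)² = (0.5×0.101)² = 0.00256;  (2·δp/p)² = (2×0.0870)² = 0.0303;  (1·δa/a)² = (1×0.0618)² = 0.00382
δQ/Q = √(0.0367) = 0.192
Q = 5830, so δQ = 0.192 × 5830 = 1120.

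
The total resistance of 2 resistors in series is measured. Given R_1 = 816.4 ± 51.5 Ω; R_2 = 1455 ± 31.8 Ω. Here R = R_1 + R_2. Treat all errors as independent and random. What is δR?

60.5 Ω

For a sum/difference, combine absolute errors in quadrature:
  (δR_1)² = 2650;  (δR_2)² = 1010
δR = √(3660) = 60.5 Ω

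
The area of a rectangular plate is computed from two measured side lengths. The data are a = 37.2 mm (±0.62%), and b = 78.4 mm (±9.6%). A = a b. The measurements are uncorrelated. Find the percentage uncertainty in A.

9.62%

A is a product of powers, so relative uncertainties combine in quadrature:
  (1·δa/a)² = (1×0.00620)² = 3.84e-05;  (1·δb/b)² = (1×0.0960)² = 0.00922
δA/A = √(0.00925) = 0.0962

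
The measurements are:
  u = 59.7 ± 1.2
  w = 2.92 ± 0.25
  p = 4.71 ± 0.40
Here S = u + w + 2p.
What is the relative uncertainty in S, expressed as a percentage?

2.03%

Absolute uncertainties add in quadrature for a linear combination:
  (δu)² = 1.44;  (δw)² = 0.0625;  (2·δp)² = 0.640
δS = √(2.14) = 1.46
S = 72.0, so δS/S = 1.46/72.0 = 0.0203.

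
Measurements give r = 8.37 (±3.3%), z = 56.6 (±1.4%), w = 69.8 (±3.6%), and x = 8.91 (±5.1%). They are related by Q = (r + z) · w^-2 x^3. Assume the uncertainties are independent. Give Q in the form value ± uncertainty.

9.43 ± 1.60

Let u = r + z = 65.0. δu = √(δr² + δz²) = √(0.0763 + 0.628) = 0.839, so δu/u = 0.0129.
Q is then a monomial in u, w, x:
δQ/Q = √((δu/u)² + (-2·δw/w)² + (3·δx/x)²) = √(0.000167 + 0.00518 + 0.0234) = 0.170
Q = 9.43, so δQ = 0.170 × 9.43 = 1.60.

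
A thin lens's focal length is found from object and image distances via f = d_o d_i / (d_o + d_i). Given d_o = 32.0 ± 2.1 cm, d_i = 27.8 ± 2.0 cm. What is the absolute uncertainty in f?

0.731 cm

∂f/∂d_o = (d_i/(d_o+d_i))² = 0.216;  ∂f/∂d_i = (d_o/(d_o+d_i))² = 0.286
δf = √((∂f/∂d_o · δd_o)² + (∂f/∂d_i · δd_i)²) = √(0.206 + 0.328) = 0.731 cm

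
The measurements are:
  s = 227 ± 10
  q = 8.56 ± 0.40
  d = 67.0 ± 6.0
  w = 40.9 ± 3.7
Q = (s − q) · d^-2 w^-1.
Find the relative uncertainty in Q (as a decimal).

Let u = s − q = 218. δu = √(δs² + δq²) = √(100 + 0.160) = 10.0, so δu/u = 0.0458.
Q is then a monomial in u, d, w:
δQ/Q = √((δu/u)² + (-2·δd/d)² + (-1·δw/w)²) = √(0.00210 + 0.0321 + 0.00818) = 0.206

0.206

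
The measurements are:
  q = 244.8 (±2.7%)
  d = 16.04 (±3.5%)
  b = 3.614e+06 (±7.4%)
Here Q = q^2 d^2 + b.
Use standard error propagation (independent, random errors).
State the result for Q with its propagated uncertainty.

Let p = q^2·d^2 = 1.542e+07. δp/p = √((2·δq/q)² + (2·δd/d)²) = √(0.00292 + 0.00490) = 0.0884, so δp = 1.36e+06.
Q = p + b: δQ = √(δp² + δb²) = √(1.86e+12 + 7.15e+10) = 1.39e+06
Q = 1.903e+07.

(1.903 ± 0.139) × 10^7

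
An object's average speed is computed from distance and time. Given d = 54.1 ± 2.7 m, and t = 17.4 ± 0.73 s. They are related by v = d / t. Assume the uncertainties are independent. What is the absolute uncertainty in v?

Products/powers → add relative errors in quadrature, weighted by exponent:
  (1·δd/d)² = (1×0.0499)² = 0.00249;  (-1·δt/t)² = (-1×0.0420)² = 0.00176
δv/v = √(0.00425) = 0.0652
v = 3.11 m/s, so δv = 0.0652 × 3.11 = 0.203 m/s.

0.203 m/s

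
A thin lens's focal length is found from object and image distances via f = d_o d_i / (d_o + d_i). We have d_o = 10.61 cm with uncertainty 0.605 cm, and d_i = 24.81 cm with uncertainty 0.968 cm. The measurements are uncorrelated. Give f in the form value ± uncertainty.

7.432 ± 0.309 cm

∂f/∂d_o = (d_i/(d_o+d_i))² = 0.491;  ∂f/∂d_i = (d_o/(d_o+d_i))² = 0.0897
δf = √((∂f/∂d_o · δd_o)² + (∂f/∂d_i · δd_i)²) = √(0.0881 + 0.00754) = 0.309 cm
f = 7.432 cm.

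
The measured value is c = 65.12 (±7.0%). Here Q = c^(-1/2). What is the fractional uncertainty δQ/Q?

0.0350

Q ∝ c^(-1/2), so δQ/Q = |−½| · δc/c = 0.5 × 0.0700 = 0.0350.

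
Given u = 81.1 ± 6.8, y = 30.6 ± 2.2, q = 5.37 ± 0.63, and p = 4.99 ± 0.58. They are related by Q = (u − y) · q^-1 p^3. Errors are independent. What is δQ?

461

Let w = u − y = 50.5. δw = √(δu² + δy²) = √(46.2 + 4.84) = 7.15, so δw/w = 0.142.
Q is then a monomial in w, q, p:
δQ/Q = √((δw/w)² + (-1·δq/q)² + (3·δp/p)²) = √(0.0200 + 0.0138 + 0.122) = 0.394
Q = 1170, so δQ = 0.394 × 1170 = 461.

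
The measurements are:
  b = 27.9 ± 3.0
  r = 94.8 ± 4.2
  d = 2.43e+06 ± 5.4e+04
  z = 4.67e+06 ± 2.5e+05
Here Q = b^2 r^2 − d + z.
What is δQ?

Let p = b^2·r^2 = 7e+06. δp/p = √((2·δb/b)² + (2·δr/r)²) = √(0.0462 + 0.00785) = 0.233, so δp = 1.63e+06.
Q = p − d + z: δQ = √(δp² + δd² + δz²) = √(2.65e+12 + 2.92e+09 + 6.25e+10) = 1.65e+06

1.65e+06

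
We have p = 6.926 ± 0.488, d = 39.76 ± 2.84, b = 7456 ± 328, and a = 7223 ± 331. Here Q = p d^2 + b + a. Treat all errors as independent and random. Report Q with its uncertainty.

25630 ± 1810

Let w = p·d^2 = 10950. δw/w = √((1·δp/p)² + (2·δd/d)²) = √(0.00496 + 0.0204) = 0.159, so δw = 1740.
Q = w + b + a: δQ = √(δw² + δb² + δa²) = √(3.04e+06 + 1.08e+05 + 1.1e+05) = 1810
Q = 25630.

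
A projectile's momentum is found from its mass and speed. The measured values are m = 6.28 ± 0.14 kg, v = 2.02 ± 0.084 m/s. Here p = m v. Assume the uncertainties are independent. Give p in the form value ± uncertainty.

12.7 ± 0.599 kg·m/s

For a monomial p ∝ m, v, fractional errors add in quadrature:
  (1·δm/m)² = (1×0.0223)² = 0.000497;  (1·δv/v)² = (1×0.0416)² = 0.00173
δp/p = √(0.00223) = 0.0472
p = 12.7 kg·m/s, so δp = 0.0472 × 12.7 = 0.599 kg·m/s.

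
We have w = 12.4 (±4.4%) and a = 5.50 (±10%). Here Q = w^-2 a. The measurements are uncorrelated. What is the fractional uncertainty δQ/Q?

0.133

Products/powers → add relative errors in quadrature, weighted by exponent:
  (-2·δw/w)² = (-2×0.0440)² = 0.00774;  (1·δa/a)² = (1×0.100)² = 0.0100
δQ/Q = √(0.0177) = 0.133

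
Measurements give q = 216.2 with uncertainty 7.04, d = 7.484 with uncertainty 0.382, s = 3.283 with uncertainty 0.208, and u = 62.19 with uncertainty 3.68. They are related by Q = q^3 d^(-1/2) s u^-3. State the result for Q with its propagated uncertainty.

50.42 ± 10.8

Q is a product of powers, so relative uncertainties combine in quadrature:
  (3·δq/q)² = (3×0.0326)² = 0.00954;  (−½·δd/d)² = (-0.5×0.0510)² = 0.000651;  (1·δs/s)² = (1×0.0634)² = 0.00401;  (-3·δu/u)² = (-3×0.0592)² = 0.0315
δQ/Q = √(0.0457) = 0.214
Q = 50.42, so δQ = 0.214 × 50.42 = 10.8.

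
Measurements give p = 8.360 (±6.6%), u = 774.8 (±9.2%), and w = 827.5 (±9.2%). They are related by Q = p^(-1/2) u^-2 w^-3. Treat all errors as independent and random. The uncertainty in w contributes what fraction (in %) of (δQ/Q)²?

68.6%

(δQ/Q)² = (−½·δp/p)² + (-2·δu/u)² + (-3·δw/w)²
  p term: (-0.5×0.0660)² = 0.00109
  u term: (-2×0.0920)² = 0.0339
  w term: (-3×0.0920)² = 0.0762
Total = 0.111. Share from w = 0.0762/0.111 = 0.686.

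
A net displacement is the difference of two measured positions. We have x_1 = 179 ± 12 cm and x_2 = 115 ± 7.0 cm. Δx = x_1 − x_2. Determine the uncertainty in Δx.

For a sum/difference, combine absolute errors in quadrature:
  (δx_1)² = 144;  (δx_2)² = 49.0
δΔx = √(193) = 13.9 cm

13.9 cm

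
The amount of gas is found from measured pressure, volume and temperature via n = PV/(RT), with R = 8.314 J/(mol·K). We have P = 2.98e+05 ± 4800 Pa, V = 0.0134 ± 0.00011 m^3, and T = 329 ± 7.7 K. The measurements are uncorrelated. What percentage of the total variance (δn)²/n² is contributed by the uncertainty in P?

29.7%

(δn/n)² = (1·δP/P)² + (1·δV/V)² + (-1·δT/T)²
  P term: (1×0.0161)² = 0.000259
  V term: (1×0.00821)² = 6.74e-05
  T term: (-1×0.0234)² = 0.000548
Total = 0.000875. Share from P = 0.000259/0.000875 = 0.297.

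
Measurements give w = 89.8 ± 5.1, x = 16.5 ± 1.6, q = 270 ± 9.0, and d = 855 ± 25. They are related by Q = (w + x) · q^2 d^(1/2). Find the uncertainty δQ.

Let u = w + x = 106. δu = √(δw² + δx²) = √(26.0 + 2.56) = 5.35, so δu/u = 0.0503.
Q is then a monomial in u, q, d:
δQ/Q = √((δu/u)² + (2·δq/q)² + (½·δd/d)²) = √(0.00253 + 0.00444 + 0.000214) = 0.0848
Q = 2.27e+08, so δQ = 0.0848 × 2.27e+08 = 1.92e+07.

1.92e+07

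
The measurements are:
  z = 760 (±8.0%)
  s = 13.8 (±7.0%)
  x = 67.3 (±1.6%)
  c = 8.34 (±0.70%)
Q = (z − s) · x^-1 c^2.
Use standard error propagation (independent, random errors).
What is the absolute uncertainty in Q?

64.9

Let u = z − s = 746. δu = √(δz² + δs²) = √(3700 + 0.933) = 60.8, so δu/u = 0.0815.
Q is then a monomial in u, x, c:
δQ/Q = √((δu/u)² + (-1·δx/x)² + (2·δc/c)²) = √(0.00664 + 0.000256 + 0.000196) = 0.0842
Q = 771, so δQ = 0.0842 × 771 = 64.9.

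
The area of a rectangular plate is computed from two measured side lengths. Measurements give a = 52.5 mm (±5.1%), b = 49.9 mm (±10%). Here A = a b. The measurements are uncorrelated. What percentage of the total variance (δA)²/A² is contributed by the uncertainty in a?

20.6%

(δA/A)² = (1·δa/a)² + (1·δb/b)²
  a term: (1×0.0510)² = 0.00260
  b term: (1×0.100)² = 0.0100
Total = 0.0126. Share from a = 0.00260/0.0126 = 0.206.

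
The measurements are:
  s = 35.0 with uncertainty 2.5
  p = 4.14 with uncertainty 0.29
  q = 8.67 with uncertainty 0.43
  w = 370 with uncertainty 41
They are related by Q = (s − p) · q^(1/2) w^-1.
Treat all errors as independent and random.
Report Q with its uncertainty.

0.246 ± 0.0343

Let u = s − p = 30.9. δu = √(δs² + δp²) = √(6.25 + 0.0841) = 2.52, so δu/u = 0.0816.
Q is then a monomial in u, q, w:
δQ/Q = √((δu/u)² + (½·δq/q)² + (-1·δw/w)²) = √(0.00665 + 0.000615 + 0.0123) = 0.140
Q = 0.246, so δQ = 0.140 × 0.246 = 0.0343.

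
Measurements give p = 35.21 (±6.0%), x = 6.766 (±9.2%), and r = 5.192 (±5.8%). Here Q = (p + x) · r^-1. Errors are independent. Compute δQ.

Let u = p + x = 41.98. δu = √(δp² + δx²) = √(4.46 + 0.387) = 2.20, so δu/u = 0.0525.
Q is then a monomial in u, r:
δQ/Q = √((δu/u)² + (-1·δr/r)²) = √(0.00275 + 0.00336) = 0.0782
Q = 8.085, so δQ = 0.0782 × 8.085 = 0.632.

0.632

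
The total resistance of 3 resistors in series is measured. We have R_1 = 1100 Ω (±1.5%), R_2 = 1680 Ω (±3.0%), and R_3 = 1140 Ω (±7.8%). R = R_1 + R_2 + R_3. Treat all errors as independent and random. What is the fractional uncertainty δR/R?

Each term contributes (cᵢ δxᵢ)² to (δR)²:
  (δR_1)² = 272;  (δR_2)² = 2540;  (δR_3)² = 7910
δR = √(10700) = 104 Ω
R = 3920 Ω, so δR/R = 104/3920 = 0.0264.

0.0264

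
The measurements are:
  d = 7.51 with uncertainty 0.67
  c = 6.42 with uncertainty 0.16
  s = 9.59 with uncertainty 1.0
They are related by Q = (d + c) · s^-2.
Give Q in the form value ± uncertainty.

0.151 ± 0.0325

Let u = d + c = 13.9. δu = √(δd² + δc²) = √(0.449 + 0.0256) = 0.689, so δu/u = 0.0495.
Q is then a monomial in u, s:
δQ/Q = √((δu/u)² + (-2·δs/s)²) = √(0.00245 + 0.0435) = 0.214
Q = 0.151, so δQ = 0.214 × 0.151 = 0.0325.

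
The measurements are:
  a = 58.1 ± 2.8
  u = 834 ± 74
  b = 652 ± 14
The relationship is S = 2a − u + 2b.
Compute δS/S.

Absolute uncertainties add in quadrature for a linear combination:
  (2·δa)² = 31.4;  (δu)² = 5480;  (2·δb)² = 784
δS = √(6290) = 79.3
S = 586, so δS/S = 79.3/586 = 0.135.

0.135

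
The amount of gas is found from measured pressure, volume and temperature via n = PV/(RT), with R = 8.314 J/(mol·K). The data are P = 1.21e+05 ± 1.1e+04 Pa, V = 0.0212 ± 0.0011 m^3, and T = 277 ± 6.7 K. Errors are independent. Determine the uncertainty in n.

0.120 mol

Relative error in a monomial: (δn/n)² = Σ (nᵢ · δxᵢ/xᵢ)².
  (1·δP/P)² = (1×0.0909)² = 0.00826;  (1·δV/V)² = (1×0.0519)² = 0.00269;  (-1·δT/T)² = (-1×0.0242)² = 0.000585
δn/n = √(0.0115) = 0.107
n = 1.11 mol, so δn = 0.107 × 1.11 = 0.120 mol.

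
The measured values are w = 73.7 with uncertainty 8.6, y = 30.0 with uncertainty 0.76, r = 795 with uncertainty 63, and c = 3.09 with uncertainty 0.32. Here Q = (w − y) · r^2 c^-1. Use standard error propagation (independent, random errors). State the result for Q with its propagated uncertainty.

Let u = w − y = 43.7. δu = √(δw² + δy²) = √(74.0 + 0.578) = 8.63, so δu/u = 0.198.
Q is then a monomial in u, r, c:
δQ/Q = √((δu/u)² + (2·δr/r)² + (-1·δc/c)²) = √(0.0390 + 0.0251 + 0.0107) = 0.274
Q = 8.94e+06, so δQ = 0.274 × 8.94e+06 = 2.45e+06.

(8.94 ± 2.45) × 10^6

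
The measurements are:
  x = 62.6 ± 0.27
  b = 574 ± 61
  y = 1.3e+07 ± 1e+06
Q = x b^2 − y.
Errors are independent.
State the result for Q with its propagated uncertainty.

Let p = x·b^2 = 2.06e+07. δp/p = √((1·δx/x)² + (2·δb/b)²) = √(1.86e-05 + 0.0452) = 0.213, so δp = 4.38e+06.
Q = p − y: δQ = √(δp² + δy²) = √(1.92e+13 + 1e+12) = 4.5e+06
Q = 7.63e+06.

(7.63 ± 4.50) × 10^6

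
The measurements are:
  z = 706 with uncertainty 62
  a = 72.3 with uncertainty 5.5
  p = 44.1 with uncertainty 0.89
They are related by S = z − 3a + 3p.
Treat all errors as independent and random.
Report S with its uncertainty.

S is a linear combination, so absolute uncertainties add in quadrature:
  (δz)² = 3840;  (3·δa)² = 272;  (3·δp)² = 7.13
δS = √(4120) = 64.2
S = 621.

621 ± 64.2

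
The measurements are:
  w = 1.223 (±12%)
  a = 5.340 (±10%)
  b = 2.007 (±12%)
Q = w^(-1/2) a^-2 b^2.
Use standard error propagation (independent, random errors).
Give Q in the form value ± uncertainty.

0.1277 ± 0.0406

Relative error in a monomial: (δQ/Q)² = Σ (nᵢ · δxᵢ/xᵢ)².
  (−½·δw/w)² = (-0.5×0.120)² = 0.00360;  (-2·δa/a)² = (-2×0.100)² = 0.0400;  (2·δb/b)² = (2×0.120)² = 0.0576
δQ/Q = √(0.101) = 0.318
Q = 0.1277, so δQ = 0.318 × 0.1277 = 0.0406.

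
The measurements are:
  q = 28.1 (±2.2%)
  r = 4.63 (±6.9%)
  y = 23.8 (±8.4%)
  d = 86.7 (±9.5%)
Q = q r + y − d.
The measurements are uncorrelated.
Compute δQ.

Let p = q·r = 130. δp/p = √((1·δq/q)² + (1·δr/r)²) = √(0.000484 + 0.00476) = 0.0724, so δp = 9.42.
Q = p + y − d: δQ = √(δp² + δy² + δd²) = √(88.8 + 4.00 + 67.8) = 12.7

12.7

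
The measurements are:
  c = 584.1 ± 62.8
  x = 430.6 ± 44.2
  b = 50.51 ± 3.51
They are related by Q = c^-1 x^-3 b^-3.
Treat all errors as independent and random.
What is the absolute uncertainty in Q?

6.44e-17

Q is a product of powers, so relative uncertainties combine in quadrature:
  (-1·δc/c)² = (-1×0.108)² = 0.0116;  (-3·δx/x)² = (-3×0.103)² = 0.0948;  (-3·δb/b)² = (-3×0.0695)² = 0.0435
δQ/Q = √(0.150) = 0.387
Q = 1.664e-16, so δQ = 0.387 × 1.664e-16 = 6.44e-17.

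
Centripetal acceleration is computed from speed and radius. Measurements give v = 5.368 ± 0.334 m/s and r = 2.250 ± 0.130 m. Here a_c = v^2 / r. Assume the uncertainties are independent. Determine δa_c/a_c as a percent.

13.7%

For a monomial a_c ∝ v^2, r^-1, fractional errors add in quadrature:
  (2·δv/v)² = (2×0.0622)² = 0.0155;  (-1·δr/r)² = (-1×0.0578)² = 0.00334
δa_c/a_c = √(0.0188) = 0.137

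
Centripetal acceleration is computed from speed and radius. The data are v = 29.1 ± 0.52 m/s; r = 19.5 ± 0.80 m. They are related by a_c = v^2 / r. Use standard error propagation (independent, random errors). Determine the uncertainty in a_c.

2.36 m/s^2

Relative error in a monomial: (δa_c/a_c)² = Σ (nᵢ · δxᵢ/xᵢ)².
  (2·δv/v)² = (2×0.0179)² = 0.00128;  (-1·δr/r)² = (-1×0.0410)² = 0.00168
δa_c/a_c = √(0.00296) = 0.0544
a_c = 43.4 m/s^2, so δa_c = 0.0544 × 43.4 = 2.36 m/s^2.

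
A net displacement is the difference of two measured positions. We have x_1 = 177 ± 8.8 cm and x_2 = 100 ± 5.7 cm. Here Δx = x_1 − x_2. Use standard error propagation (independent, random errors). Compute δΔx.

10.5 cm

For a sum/difference, combine absolute errors in quadrature:
  (δx_1)² = 77.4;  (δx_2)² = 32.5
δΔx = √(110) = 10.5 cm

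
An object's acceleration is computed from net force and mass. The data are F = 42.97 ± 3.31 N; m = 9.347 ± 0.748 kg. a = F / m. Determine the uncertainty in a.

0.511 m/s^2

Relative error in a monomial: (δa/a)² = Σ (nᵢ · δxᵢ/xᵢ)².
  (1·δF/F)² = (1×0.0770)² = 0.00593;  (-1·δm/m)² = (-1×0.0800)² = 0.00640
δa/a = √(0.0123) = 0.111
a = 4.597 m/s^2, so δa = 0.111 × 4.597 = 0.511 m/s^2.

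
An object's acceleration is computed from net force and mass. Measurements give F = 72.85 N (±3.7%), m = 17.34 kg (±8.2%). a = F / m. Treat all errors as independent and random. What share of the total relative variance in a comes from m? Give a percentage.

(δa/a)² = (1·δF/F)² + (-1·δm/m)²
  F term: (1×0.0370)² = 0.00137
  m term: (-1×0.0820)² = 0.00672
Total = 0.00809. Share from m = 0.00672/0.00809 = 0.831.

83.1%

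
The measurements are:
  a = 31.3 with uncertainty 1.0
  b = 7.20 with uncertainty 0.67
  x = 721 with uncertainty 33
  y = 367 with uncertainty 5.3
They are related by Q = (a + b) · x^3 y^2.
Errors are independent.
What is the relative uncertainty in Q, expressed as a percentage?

Let u = a + b = 38.5. δu = √(δa² + δb²) = √(1.00 + 0.449) = 1.20, so δu/u = 0.0313.
Q is then a monomial in u, x, y:
δQ/Q = √((δu/u)² + (3·δx/x)² + (2·δy/y)²) = √(0.000978 + 0.0189 + 0.000834) = 0.144

14.4%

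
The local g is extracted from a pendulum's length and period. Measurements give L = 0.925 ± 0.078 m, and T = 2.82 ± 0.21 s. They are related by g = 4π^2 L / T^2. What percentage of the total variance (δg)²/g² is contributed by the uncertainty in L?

(δg/g)² = (1·δL/L)² + (-2·δT/T)²
  L term: (1×0.0843)² = 0.00711
  T term: (-2×0.0745)² = 0.0222
Total = 0.0293. Share from L = 0.00711/0.0293 = 0.243.

24.3%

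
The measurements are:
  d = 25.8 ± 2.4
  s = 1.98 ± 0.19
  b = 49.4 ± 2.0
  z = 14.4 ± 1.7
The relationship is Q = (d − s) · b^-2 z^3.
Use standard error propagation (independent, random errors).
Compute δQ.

11.0

Let u = d − s = 23.8. δu = √(δd² + δs²) = √(5.76 + 0.0361) = 2.41, so δu/u = 0.101.
Q is then a monomial in u, b, z:
δQ/Q = √((δu/u)² + (-2·δb/b)² + (3·δz/z)²) = √(0.0102 + 0.00656 + 0.125) = 0.377
Q = 29.1, so δQ = 0.377 × 29.1 = 11.0.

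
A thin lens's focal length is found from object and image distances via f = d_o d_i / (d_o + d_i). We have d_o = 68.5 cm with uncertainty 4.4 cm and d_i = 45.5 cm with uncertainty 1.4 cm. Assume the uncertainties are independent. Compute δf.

0.864 cm

∂f/∂d_o = (d_i/(d_o+d_i))² = 0.159;  ∂f/∂d_i = (d_o/(d_o+d_i))² = 0.361
δf = √((∂f/∂d_o · δd_o)² + (∂f/∂d_i · δd_i)²) = √(0.491 + 0.256) = 0.864 cm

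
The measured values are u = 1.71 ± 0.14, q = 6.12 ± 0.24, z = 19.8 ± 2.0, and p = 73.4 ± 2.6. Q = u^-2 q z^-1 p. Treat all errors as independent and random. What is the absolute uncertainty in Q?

1.55

Q is a product of powers, so relative uncertainties combine in quadrature:
  (-2·δu/u)² = (-2×0.0819)² = 0.0268;  (1·δq/q)² = (1×0.0392)² = 0.00154;  (-1·δz/z)² = (-1×0.101)² = 0.0102;  (1·δp/p)² = (1×0.0354)² = 0.00125
δQ/Q = √(0.0398) = 0.200
Q = 7.76, so δQ = 0.200 × 7.76 = 1.55.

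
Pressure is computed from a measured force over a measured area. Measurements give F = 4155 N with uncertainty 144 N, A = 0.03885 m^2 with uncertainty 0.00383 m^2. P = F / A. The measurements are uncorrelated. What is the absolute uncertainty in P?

11200 Pa

Since P is a product/quotient, work with relative uncertainties:
  (1·δF/F)² = (1×0.0347)² = 0.00120;  (-1·δA/A)² = (-1×0.0986)² = 0.00972
δP/P = √(0.0109) = 0.104
P = 106900 Pa, so δP = 0.104 × 106900 = 11200 Pa.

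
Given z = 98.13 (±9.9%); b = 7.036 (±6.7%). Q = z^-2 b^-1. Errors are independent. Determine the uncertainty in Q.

3.09e-06

For a monomial Q ∝ z^-2, b^-1, fractional errors add in quadrature:
  (-2·δz/z)² = (-2×0.0990)² = 0.0392;  (-1·δb/b)² = (-1×0.0670)² = 0.00449
δQ/Q = √(0.0437) = 0.209
Q = 1.476e-05, so δQ = 0.209 × 1.476e-05 = 3.09e-06.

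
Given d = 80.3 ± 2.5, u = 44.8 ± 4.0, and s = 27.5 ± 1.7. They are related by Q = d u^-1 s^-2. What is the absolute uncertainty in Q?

0.000369

Since Q is a product/quotient, work with relative uncertainties:
  (1·δd/d)² = (1×0.0311)² = 0.000969;  (-1·δu/u)² = (-1×0.0893)² = 0.00797;  (-2·δs/s)² = (-2×0.0618)² = 0.0153
δQ/Q = √(0.0242) = 0.156
Q = 0.00237, so δQ = 0.156 × 0.00237 = 0.000369.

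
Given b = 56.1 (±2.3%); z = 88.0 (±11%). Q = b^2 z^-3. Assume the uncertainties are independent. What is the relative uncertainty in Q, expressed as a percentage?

33.3%

Since Q is a product/quotient, work with relative uncertainties:
  (2·δb/b)² = (2×0.0230)² = 0.00212;  (-3·δz/z)² = (-3×0.110)² = 0.109
δQ/Q = √(0.111) = 0.333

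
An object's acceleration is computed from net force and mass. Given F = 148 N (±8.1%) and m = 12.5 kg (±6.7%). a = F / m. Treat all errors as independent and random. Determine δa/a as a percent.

Relative error in a monomial: (δa/a)² = Σ (nᵢ · δxᵢ/xᵢ)².
  (1·δF/F)² = (1×0.0810)² = 0.00656;  (-1·δm/m)² = (-1×0.0670)² = 0.00449
δa/a = √(0.0111) = 0.105

10.5%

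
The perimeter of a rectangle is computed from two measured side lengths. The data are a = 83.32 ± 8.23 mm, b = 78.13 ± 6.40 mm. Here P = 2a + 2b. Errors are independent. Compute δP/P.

For a sum/difference, combine absolute errors in quadrature:
  (2·δa)² = 271;  (2·δb)² = 164
δP = √(435) = 20.9 mm
P = 322.9 mm, so δP/P = 20.9/322.9 = 0.0646.

0.0646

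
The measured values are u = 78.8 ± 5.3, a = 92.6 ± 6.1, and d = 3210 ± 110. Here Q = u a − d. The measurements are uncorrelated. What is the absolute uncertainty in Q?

Let p = u·a = 7300. δp/p = √((1·δu/u)² + (1·δa/a)²) = √(0.00452 + 0.00434) = 0.0941, so δp = 687.
Q = p − d: δQ = √(δp² + δd²) = √(4.72e+05 + 12100) = 696

696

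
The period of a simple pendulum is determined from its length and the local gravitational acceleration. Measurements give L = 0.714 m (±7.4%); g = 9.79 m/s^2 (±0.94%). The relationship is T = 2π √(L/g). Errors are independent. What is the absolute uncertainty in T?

Relative error in a monomial: (δT/T)² = Σ (nᵢ · δxᵢ/xᵢ)².
  (½·δL/L)² = (0.5×0.0740)² = 0.00137;  (−½·δg/g)² = (-0.5×0.00940)² = 2.21e-05
δT/T = √(0.00139) = 0.0373
T = 1.70 s, so δT = 0.0373 × 1.70 = 0.0633 s.

0.0633 s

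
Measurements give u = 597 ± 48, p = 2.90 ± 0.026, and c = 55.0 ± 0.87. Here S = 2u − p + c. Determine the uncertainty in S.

For a sum/difference, combine absolute errors in quadrature:
  (2·δu)² = 9220;  (δp)² = 0.000676;  (δc)² = 0.757
δS = √(9220) = 96.0

96.0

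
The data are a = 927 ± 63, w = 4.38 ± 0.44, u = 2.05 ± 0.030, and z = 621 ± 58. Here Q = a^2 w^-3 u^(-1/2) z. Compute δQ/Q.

Since Q is a product/quotient, work with relative uncertainties:
  (2·δa/a)² = (2×0.0680)² = 0.0185;  (-3·δw/w)² = (-3×0.100)² = 0.0908;  (−½·δu/u)² = (-0.5×0.0146)² = 5.35e-05;  (1·δz/z)² = (1×0.0934)² = 0.00872
δQ/Q = √(0.118) = 0.344

0.344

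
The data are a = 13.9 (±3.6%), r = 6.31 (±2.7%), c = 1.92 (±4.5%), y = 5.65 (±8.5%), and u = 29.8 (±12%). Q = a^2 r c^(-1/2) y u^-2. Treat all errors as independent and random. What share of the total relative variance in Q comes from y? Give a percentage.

10.1%

(δQ/Q)² = (2·δa/a)² + (1·δr/r)² + (−½·δc/c)² + (1·δy/y)² + (-2·δu/u)²
  a term: (2×0.0360)² = 0.00518
  r term: (1×0.0270)² = 0.000729
  c term: (-0.5×0.0450)² = 0.000506
  y term: (1×0.0850)² = 0.00723
  u term: (-2×0.120)² = 0.0576
Total = 0.0712. Share from y = 0.00723/0.0712 = 0.101.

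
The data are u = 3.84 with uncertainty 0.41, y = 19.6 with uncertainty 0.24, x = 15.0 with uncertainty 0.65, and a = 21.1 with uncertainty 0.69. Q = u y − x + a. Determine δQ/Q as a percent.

Let p = u·y = 75.3. δp/p = √((1·δu/u)² + (1·δy/y)²) = √(0.0114 + 0.000150) = 0.107, so δp = 8.09.
Q = p − x + a: δQ = √(δp² + δx² + δa²) = √(65.4 + 0.423 + 0.476) = 8.14
Q = 81.4, so δQ/Q = 8.14/81.4 = 0.100.

10.0%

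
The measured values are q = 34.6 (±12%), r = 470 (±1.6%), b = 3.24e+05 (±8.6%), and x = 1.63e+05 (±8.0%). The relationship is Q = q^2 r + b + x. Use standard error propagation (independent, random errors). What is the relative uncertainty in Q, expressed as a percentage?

13.2%

Let p = q^2·r = 5.63e+05. δp/p = √((2·δq/q)² + (1·δr/r)²) = √(0.0576 + 0.000256) = 0.241, so δp = 1.35e+05.
Q = p + b + x: δQ = √(δp² + δb² + δx²) = √(1.83e+10 + 7.76e+08 + 1.7e+08) = 1.39e+05
Q = 1.05e+06, so δQ/Q = 1.39e+05/1.05e+06 = 0.132.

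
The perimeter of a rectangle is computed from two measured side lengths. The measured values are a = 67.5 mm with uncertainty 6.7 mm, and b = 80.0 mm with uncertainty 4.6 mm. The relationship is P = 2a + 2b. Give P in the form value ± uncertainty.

295 ± 16.3 mm

Sums and differences: (δP)² = Σ (cᵢ δxᵢ)².
  (2·δa)² = 180;  (2·δb)² = 84.6
δP = √(264) = 16.3 mm
P = 295 mm.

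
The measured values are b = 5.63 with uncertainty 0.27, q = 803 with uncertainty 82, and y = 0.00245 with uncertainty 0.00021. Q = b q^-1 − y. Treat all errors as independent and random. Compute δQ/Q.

0.179

Let p = b·q^-1 = 0.00701. δp/p = √((1·δb/b)² + (-1·δq/q)²) = √(0.00230 + 0.0104) = 0.113, so δp = 0.000791.
Q = p − y: δQ = √(δp² + δy²) = √(6.26e-07 + 4.41e-08) = 0.000818
Q = 0.00456, so δQ/Q = 0.000818/0.00456 = 0.179.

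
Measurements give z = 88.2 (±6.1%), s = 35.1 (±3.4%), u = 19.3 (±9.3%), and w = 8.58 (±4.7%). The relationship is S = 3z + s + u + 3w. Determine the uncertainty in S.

16.3

Each term contributes (cᵢ δxᵢ)² to (δS)²:
  (3·δz)² = 261;  (δs)² = 1.42;  (δu)² = 3.22;  (3·δw)² = 1.46
δS = √(267) = 16.3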